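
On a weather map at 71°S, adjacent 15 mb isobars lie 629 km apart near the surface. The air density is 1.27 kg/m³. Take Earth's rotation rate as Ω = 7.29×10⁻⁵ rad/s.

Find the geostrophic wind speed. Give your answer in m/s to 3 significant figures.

13.6 m/s

Coriolis parameter at 71°S:
f = 2Ω sin φ = 2 × 7.29×10⁻⁵ × sin 71° = 1.38×10⁻⁴ s⁻¹
Pressure gradient: |∂P/∂n| = 1500 Pa / 629000 m = 2.38×10⁻³ Pa/m
Geostrophic balance (pressure-gradient force = Coriolis force):
V_g = (1/(fρ)) |∂P/∂n| = 2.38×10⁻³ / (1.38×10⁻⁴ × 1.27) = 13.6 m/s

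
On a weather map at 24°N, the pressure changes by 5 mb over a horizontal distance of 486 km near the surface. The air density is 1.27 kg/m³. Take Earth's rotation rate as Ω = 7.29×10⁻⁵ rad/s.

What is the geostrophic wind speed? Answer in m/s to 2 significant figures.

14 m/s

Coriolis parameter at 24°N:
f = 2Ω sin φ = 2 × 7.29×10⁻⁵ × sin 24° = 5.93×10⁻⁵ s⁻¹
Pressure gradient: |∂P/∂n| = 500 Pa / 486000 m = 1.03×10⁻³ Pa/m
Geostrophic balance (pressure-gradient force = Coriolis force):
V_g = (1/(fρ)) |∂P/∂n| = 1.03×10⁻³ / (5.93×10⁻⁵ × 1.27) = 13.7 m/s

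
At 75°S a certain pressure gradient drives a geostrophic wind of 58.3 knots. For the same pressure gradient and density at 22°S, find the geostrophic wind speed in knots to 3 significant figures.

150 knots

With the same pressure gradient and density, V_g ∝ 1/f ∝ 1/sin φ.
V₂ = V₁ · sin φ₁ / sin φ₂ = 58.3 × sin 75° / sin 22°
V₂ = 58.3 × 0.9659/0.3746 = 150 knots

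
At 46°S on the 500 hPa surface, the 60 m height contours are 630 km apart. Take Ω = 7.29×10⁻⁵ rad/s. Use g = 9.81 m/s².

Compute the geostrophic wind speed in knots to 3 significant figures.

Coriolis parameter at 46°S:
f = 2Ω sin φ = 2 × 7.29×10⁻⁵ × sin 46° = 1.05×10⁻⁴ s⁻¹
Height gradient: |∂Z/∂n| = 60 m / 630000 m = 9.52×10⁻⁵
On a pressure surface, geostrophic balance gives V_g = (g/f)|∂Z/∂n|:
V_g = 9.81 × 9.52×10⁻⁵ / 1.05×10⁻⁴ = 8.91 m/s
Converting: 8.91 m/s × 1.944 = 17.3 knots

17.3 knots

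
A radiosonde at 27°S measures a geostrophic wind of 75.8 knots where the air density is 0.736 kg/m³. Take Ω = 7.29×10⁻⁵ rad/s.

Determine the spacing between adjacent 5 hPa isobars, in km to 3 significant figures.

Coriolis parameter at 27°S:
f = 2Ω sin φ = 2 × 7.29×10⁻⁵ × sin 27° = 6.62×10⁻⁵ s⁻¹
Wind speed in SI: 75.8 knots = 39.0 m/s
Geostrophic balance rearranged: |∂P/∂n| = f ρ V_g
|∂P/∂n| = 6.62×10⁻⁵ × 0.736 × 39.0 = 1.90×10⁻³ Pa/m
Isobar spacing: Δn = ΔP/|∂P/∂n| = 500 Pa / 1.90×10⁻³ Pa/m = 263197 m ≈ 263 km

263 km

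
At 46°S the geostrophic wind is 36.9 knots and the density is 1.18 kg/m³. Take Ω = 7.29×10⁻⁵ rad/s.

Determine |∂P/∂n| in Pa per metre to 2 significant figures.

2.3×10⁻³ Pa/m

Coriolis parameter at 46°S:
f = 2Ω sin φ = 2 × 7.29×10⁻⁵ × sin 46° = 1.05×10⁻⁴ s⁻¹
Wind speed in SI: 36.9 knots = 19.0 m/s
Geostrophic balance rearranged: |∂P/∂n| = f ρ V_g
|∂P/∂n| = 1.05×10⁻⁴ × 1.18 × 19.0 = 2.35×10⁻³ Pa/m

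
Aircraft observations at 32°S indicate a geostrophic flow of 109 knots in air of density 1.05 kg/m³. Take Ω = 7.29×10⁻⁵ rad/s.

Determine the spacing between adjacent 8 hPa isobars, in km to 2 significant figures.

180 km

Coriolis parameter at 32°S:
f = 2Ω sin φ = 2 × 7.29×10⁻⁵ × sin 32° = 7.73×10⁻⁵ s⁻¹
Wind speed in SI: 109 knots = 56.1 m/s
Geostrophic balance rearranged: |∂P/∂n| = f ρ V_g
|∂P/∂n| = 7.73×10⁻⁵ × 1.05 × 56.1 = 4.55×10⁻³ Pa/m
Isobar spacing: Δn = ΔP/|∂P/∂n| = 800 Pa / 4.55×10⁻³ Pa/m = 175861 m ≈ 180 km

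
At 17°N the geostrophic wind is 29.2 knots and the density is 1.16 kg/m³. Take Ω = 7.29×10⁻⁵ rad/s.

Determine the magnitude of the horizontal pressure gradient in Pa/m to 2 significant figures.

Coriolis parameter at 17°N:
f = 2Ω sin φ = 2 × 7.29×10⁻⁵ × sin 17° = 4.26×10⁻⁵ s⁻¹
Wind speed in SI: 29.2 knots = 15.0 m/s
Geostrophic balance rearranged: |∂P/∂n| = f ρ V_g
|∂P/∂n| = 4.26×10⁻⁵ × 1.16 × 15.0 = 7.43×10⁻⁴ Pa/m

7.4×10⁻⁴ Pa/m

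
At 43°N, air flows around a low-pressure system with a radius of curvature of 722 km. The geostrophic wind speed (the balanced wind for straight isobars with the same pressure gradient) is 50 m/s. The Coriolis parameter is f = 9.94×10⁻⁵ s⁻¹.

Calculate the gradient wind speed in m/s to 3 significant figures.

33.9 m/s

Around a low, centrifugal force acts outward with Coriolis, so pressure-gradient force balances both:
(1/ρ)|∂P/∂n| = fV + V²/R  →  V² + fR·V − fR·V_g = 0
With fR = 9.94×10⁻⁵ × 722×10³ m = 71.8 m/s:
V = [−fR + √((fR)² + 4 fR V_g)]/2 = [−71.8 + √(71.8² + 4×71.8×50)]/2 = 33.9 m/s
Subgeostrophic (V < V_g = 50 m/s), as expected around a low.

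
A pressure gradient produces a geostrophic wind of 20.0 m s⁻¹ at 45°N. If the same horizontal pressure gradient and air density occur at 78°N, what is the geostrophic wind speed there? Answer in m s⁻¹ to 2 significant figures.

With the same pressure gradient and density, V_g ∝ 1/f ∝ 1/sin φ.
V₂ = V₁ · sin φ₁ / sin φ₂ = 20.0 × sin 45° / sin 78°
V₂ = 20.0 × 0.7071/0.9781 = 14 m s⁻¹

14 m s⁻¹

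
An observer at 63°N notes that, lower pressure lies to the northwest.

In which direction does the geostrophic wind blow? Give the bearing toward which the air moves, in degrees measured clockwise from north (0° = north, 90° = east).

The pressure-gradient force points toward the northwest (bearing 315°).
Geostrophic balance: in the Northern Hemisphere the Coriolis force deflects motion to the right, so the geostrophic wind blows 90° to the right of the pressure-gradient force (low pressure on the left).
Rotating 315° by 90° clockwise gives 045° — the wind blows toward the northeast.

045°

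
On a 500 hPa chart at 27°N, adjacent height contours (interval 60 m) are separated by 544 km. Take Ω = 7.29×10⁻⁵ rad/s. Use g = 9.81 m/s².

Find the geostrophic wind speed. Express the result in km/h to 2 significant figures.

59 km/h

Coriolis parameter at 27°N:
f = 2Ω sin φ = 2 × 7.29×10⁻⁵ × sin 27° = 6.62×10⁻⁵ s⁻¹
Height gradient: |∂Z/∂n| = 60 m / 544000 m = 1.10×10⁻⁴
On a pressure surface, geostrophic balance gives V_g = (g/f)|∂Z/∂n|:
V_g = 9.81 × 1.10×10⁻⁴ / 6.62×10⁻⁵ = 16.3 m/s
Converting: 16.3 m/s × 3.6 = 59 km/h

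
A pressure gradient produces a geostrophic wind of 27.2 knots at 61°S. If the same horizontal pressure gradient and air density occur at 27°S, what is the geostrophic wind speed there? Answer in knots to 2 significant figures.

52 knots

With the same pressure gradient and density, V_g ∝ 1/f ∝ 1/sin φ.
V₂ = V₁ · sin φ₁ / sin φ₂ = 27.2 × sin 61° / sin 27°
V₂ = 27.2 × 0.8746/0.4540 = 52 knots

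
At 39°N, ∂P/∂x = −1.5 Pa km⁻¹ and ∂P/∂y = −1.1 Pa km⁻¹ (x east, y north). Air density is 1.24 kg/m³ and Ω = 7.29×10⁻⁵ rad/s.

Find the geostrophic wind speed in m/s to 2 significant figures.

16 m/s

Coriolis parameter at 39°N:
f = 2Ω sin φ = 2 × 7.29×10⁻⁵ × sin 39° = 9.18×10⁻⁵ s⁻¹
Component geostrophic relations (x east, y north):
u_g = −(1/(fρ)) ∂P/∂y,  v_g = (1/(fρ)) ∂P/∂x
u_g = −(−1.1×10⁻³)/(9.18×10⁻⁵ × 1.24) = 9.67 m/s;  v_g = (−1.5×10⁻³)/(9.18×10⁻⁵ × 1.24) = −13.2 m/s
|V_g| = √(u_g² + v_g²) = 16.3 m/s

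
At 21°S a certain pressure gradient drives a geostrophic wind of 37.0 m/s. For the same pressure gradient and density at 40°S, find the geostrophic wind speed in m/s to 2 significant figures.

With the same pressure gradient and density, V_g ∝ 1/f ∝ 1/sin φ.
V₂ = V₁ · sin φ₁ / sin φ₂ = 37.0 × sin 21° / sin 40°
V₂ = 37.0 × 0.3584/0.6428 = 21 m/s

21 m/s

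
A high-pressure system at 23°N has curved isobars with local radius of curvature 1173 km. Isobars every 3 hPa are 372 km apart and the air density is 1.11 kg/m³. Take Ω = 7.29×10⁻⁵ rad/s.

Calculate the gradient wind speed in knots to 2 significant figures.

33 knots

Coriolis parameter at 23°N:
f = 2Ω sin φ = 2 × 7.29×10⁻⁵ × sin 23° = 5.70×10⁻⁵ s⁻¹
Pressure gradient: |∂P/∂n| = 300 Pa / 372000 m = 8.06×10⁻⁴ Pa/m
Geostrophic speed: V_g = |∂P/∂n|/(fρ) = 8.06×10⁻⁴/(5.70×10⁻⁵ × 1.11) = 12.8 m/s
Around a high, pressure-gradient force acts outward with centrifugal, so Coriolis balances both:
fV = (1/ρ)|∂P/∂n| + V²/R  →  V² − fR·V + fR·V_g = 0
With fR = 5.70×10⁻⁵ × 1173×10³ m = 66.8 m/s:
V = [fR − √((fR)² − 4 fR V_g)]/2 = [66.8 − √(66.8² − 4×66.8×12.8)]/2 = 17.2 m/s
Supergeostrophic (V > V_g = 12.8 m/s), as expected around a high.
Converting: 17.2 m/s × 1.944 = 33 knots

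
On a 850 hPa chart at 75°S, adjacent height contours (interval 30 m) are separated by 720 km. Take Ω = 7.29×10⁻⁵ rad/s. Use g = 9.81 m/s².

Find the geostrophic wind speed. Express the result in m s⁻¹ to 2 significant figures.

Coriolis parameter at 75°S:
f = 2Ω sin φ = 2 × 7.29×10⁻⁵ × sin 75° = 1.41×10⁻⁴ s⁻¹
Height gradient: |∂Z/∂n| = 30 m / 720000 m = 4.17×10⁻⁵
On a pressure surface, geostrophic balance gives V_g = (g/f)|∂Z/∂n|:
V_g = 9.81 × 4.17×10⁻⁵ / 1.41×10⁻⁴ = 2.90 m/s

2.9 m s⁻¹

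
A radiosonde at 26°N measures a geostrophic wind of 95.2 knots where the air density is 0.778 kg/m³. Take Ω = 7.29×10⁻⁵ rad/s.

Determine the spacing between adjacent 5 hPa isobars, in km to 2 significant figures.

210 km

Coriolis parameter at 26°N:
f = 2Ω sin φ = 2 × 7.29×10⁻⁵ × sin 26° = 6.39×10⁻⁵ s⁻¹
Wind speed in SI: 95.2 knots = 49.0 m/s
Geostrophic balance rearranged: |∂P/∂n| = f ρ V_g
|∂P/∂n| = 6.39×10⁻⁵ × 0.778 × 49.0 = 2.44×10⁻³ Pa/m
Isobar spacing: Δn = ΔP/|∂P/∂n| = 500 Pa / 2.44×10⁻³ Pa/m = 205313 m ≈ 210 km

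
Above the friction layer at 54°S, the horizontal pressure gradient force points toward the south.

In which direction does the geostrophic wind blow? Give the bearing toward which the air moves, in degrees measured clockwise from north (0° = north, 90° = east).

The pressure-gradient force points toward the south (bearing 180°).
Geostrophic balance: in the Southern Hemisphere the Coriolis force deflects motion to the left, so the geostrophic wind blows 90° to the left of the pressure-gradient force (low pressure on the right).
Rotating 180° by 90° counterclockwise gives 090° — the wind blows toward the east.

090°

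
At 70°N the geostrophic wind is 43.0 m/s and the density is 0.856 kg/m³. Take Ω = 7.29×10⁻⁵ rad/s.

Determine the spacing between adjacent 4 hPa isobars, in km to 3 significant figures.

Coriolis parameter at 70°N:
f = 2Ω sin φ = 2 × 7.29×10⁻⁵ × sin 70° = 1.37×10⁻⁴ s⁻¹
Geostrophic balance rearranged: |∂P/∂n| = f ρ V_g
|∂P/∂n| = 1.37×10⁻⁴ × 0.856 × 43.0 = 5.04×10⁻³ Pa/m
Isobar spacing: Δn = ΔP/|∂P/∂n| = 400 Pa / 5.04×10⁻³ Pa/m = 79318 m ≈ 79.3 km

79.3 km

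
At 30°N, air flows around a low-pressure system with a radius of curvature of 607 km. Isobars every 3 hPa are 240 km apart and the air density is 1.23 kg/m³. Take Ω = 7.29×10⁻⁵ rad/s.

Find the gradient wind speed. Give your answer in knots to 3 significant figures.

21.6 knots

Coriolis parameter at 30°N:
f = 2Ω sin φ = 2 × 7.29×10⁻⁵ × sin 30° = 7.29×10⁻⁵ s⁻¹
Pressure gradient: |∂P/∂n| = 300 Pa / 240000 m = 1.25×10⁻³ Pa/m
Geostrophic speed: V_g = |∂P/∂n|/(fρ) = 1.25×10⁻³/(7.29×10⁻⁵ × 1.23) = 13.9 m/s
Around a low, centrifugal force acts outward with Coriolis, so pressure-gradient force balances both:
(1/ρ)|∂P/∂n| = fV + V²/R  →  V² + fR·V − fR·V_g = 0
With fR = 7.29×10⁻⁵ × 607×10³ m = 44.3 m/s:
V = [−fR + √((fR)² + 4 fR V_g)]/2 = [−44.3 + √(44.3² + 4×44.3×13.9)]/2 = 11.1 m/s
Subgeostrophic (V < V_g = 13.9 m/s), as expected around a low.
Converting: 11.1 m/s × 1.944 = 21.6 knots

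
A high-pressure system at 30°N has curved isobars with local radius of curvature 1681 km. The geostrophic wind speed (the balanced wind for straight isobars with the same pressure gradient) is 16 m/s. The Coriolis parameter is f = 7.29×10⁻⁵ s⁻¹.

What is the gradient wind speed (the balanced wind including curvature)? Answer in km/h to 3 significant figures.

68.1 km/h

Around a high, pressure-gradient force acts outward with centrifugal, so Coriolis balances both:
fV = (1/ρ)|∂P/∂n| + V²/R  →  V² − fR·V + fR·V_g = 0
With fR = 7.29×10⁻⁵ × 1681×10³ m = 123 m/s:
V = [fR − √((fR)² − 4 fR V_g)]/2 = [123 − √(123² − 4×123×16)]/2 = 18.9 m/s
Supergeostrophic (V > V_g = 16 m/s), as expected around a high.
Converting: 18.9 m/s × 3.6 = 68.1 km/h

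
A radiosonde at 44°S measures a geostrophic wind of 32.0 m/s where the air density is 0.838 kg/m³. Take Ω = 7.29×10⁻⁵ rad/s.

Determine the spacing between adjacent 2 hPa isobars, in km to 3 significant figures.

Coriolis parameter at 44°S:
f = 2Ω sin φ = 2 × 7.29×10⁻⁵ × sin 44° = 1.01×10⁻⁴ s⁻¹
Geostrophic balance rearranged: |∂P/∂n| = f ρ V_g
|∂P/∂n| = 1.01×10⁻⁴ × 0.838 × 32.0 = 2.72×10⁻³ Pa/m
Isobar spacing: Δn = ΔP/|∂P/∂n| = 200 Pa / 2.72×10⁻³ Pa/m = 73639 m ≈ 73.6 km

73.6 km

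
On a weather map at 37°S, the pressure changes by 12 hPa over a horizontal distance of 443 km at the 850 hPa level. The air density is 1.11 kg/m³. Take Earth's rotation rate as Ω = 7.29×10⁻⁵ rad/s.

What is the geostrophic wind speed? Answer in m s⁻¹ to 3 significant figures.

27.8 m s⁻¹

Coriolis parameter at 37°S:
f = 2Ω sin φ = 2 × 7.29×10⁻⁵ × sin 37° = 8.77×10⁻⁵ s⁻¹
Pressure gradient: |∂P/∂n| = 1200 Pa / 443000 m = 2.71×10⁻³ Pa/m
Geostrophic balance (pressure-gradient force = Coriolis force):
V_g = (1/(fρ)) |∂P/∂n| = 2.71×10⁻³ / (8.77×10⁻⁵ × 1.11) = 27.8 m/s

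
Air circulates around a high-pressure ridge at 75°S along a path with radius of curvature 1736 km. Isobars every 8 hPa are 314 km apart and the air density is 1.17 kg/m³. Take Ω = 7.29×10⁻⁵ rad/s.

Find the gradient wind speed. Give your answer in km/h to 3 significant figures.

Coriolis parameter at 75°S:
f = 2Ω sin φ = 2 × 7.29×10⁻⁵ × sin 75° = 1.41×10⁻⁴ s⁻¹
Pressure gradient: |∂P/∂n| = 800 Pa / 314000 m = 2.55×10⁻³ Pa/m
Geostrophic speed: V_g = |∂P/∂n|/(fρ) = 2.55×10⁻³/(1.41×10⁻⁴ × 1.17) = 15.5 m/s
Around a high, pressure-gradient force acts outward with centrifugal, so Coriolis balances both:
fV = (1/ρ)|∂P/∂n| + V²/R  →  V² − fR·V + fR·V_g = 0
With fR = 1.41×10⁻⁴ × 1736×10³ m = 244 m/s:
V = [fR − √((fR)² − 4 fR V_g)]/2 = [244 − √(244² − 4×244×15.5)]/2 = 16.6 m/s
Supergeostrophic (V > V_g = 15.5 m/s), as expected around a high.
Converting: 16.6 m/s × 3.6 = 59.7 km/h

59.7 km/h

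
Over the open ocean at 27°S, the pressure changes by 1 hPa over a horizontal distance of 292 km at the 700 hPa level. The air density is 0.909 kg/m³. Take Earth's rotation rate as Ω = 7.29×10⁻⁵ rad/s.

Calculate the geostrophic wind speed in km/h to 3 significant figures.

Coriolis parameter at 27°S:
f = 2Ω sin φ = 2 × 7.29×10⁻⁵ × sin 27° = 6.62×10⁻⁵ s⁻¹
Pressure gradient: |∂P/∂n| = 100 Pa / 292000 m = 3.42×10⁻⁴ Pa/m
Geostrophic balance (pressure-gradient force = Coriolis force):
V_g = (1/(fρ)) |∂P/∂n| = 3.42×10⁻⁴ / (6.62×10⁻⁵ × 0.909) = 5.69 m/s
Converting: 5.69 m/s × 3.6 = 20.5 km/h

20.5 km/h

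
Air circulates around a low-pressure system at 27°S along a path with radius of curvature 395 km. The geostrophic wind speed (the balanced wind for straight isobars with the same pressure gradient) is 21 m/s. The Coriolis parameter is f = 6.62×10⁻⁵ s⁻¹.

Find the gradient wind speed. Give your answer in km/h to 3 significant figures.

Around a low, centrifugal force acts outward with Coriolis, so pressure-gradient force balances both:
(1/ρ)|∂P/∂n| = fV + V²/R  →  V² + fR·V − fR·V_g = 0
With fR = 6.62×10⁻⁵ × 395×10³ m = 26.1 m/s:
V = [−fR + √((fR)² + 4 fR V_g)]/2 = [−26.1 + √(26.1² + 4×26.1×21)]/2 = 13.8 m/s
Subgeostrophic (V < V_g = 21 m/s), as expected around a low.
Converting: 13.8 m/s × 3.6 = 49.5 km/h

49.5 km/h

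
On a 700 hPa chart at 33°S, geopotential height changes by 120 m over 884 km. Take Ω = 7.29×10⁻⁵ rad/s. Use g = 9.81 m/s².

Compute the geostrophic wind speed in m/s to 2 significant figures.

17 m/s

Coriolis parameter at 33°S:
f = 2Ω sin φ = 2 × 7.29×10⁻⁵ × sin 33° = 7.94×10⁻⁵ s⁻¹
Height gradient: |∂Z/∂n| = 120 m / 884000 m = 1.36×10⁻⁴
On a pressure surface, geostrophic balance gives V_g = (g/f)|∂Z/∂n|:
V_g = 9.81 × 1.36×10⁻⁴ / 7.94×10⁻⁵ = 16.8 m/s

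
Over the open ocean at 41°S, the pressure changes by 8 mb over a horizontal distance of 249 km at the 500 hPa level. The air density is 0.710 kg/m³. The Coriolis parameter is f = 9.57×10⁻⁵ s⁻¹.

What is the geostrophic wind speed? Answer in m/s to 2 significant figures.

47 m/s

Pressure gradient: |∂P/∂n| = 800 Pa / 249000 m = 3.21×10⁻³ Pa/m
Geostrophic balance (pressure-gradient force = Coriolis force):
V_g = (1/(fρ)) |∂P/∂n| = 3.21×10⁻³ / (9.57×10⁻⁵ × 0.710) = 47.3 m/s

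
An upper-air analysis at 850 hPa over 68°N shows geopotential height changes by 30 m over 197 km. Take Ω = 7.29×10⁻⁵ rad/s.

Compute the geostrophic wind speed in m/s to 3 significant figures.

Coriolis parameter at 68°N:
f = 2Ω sin φ = 2 × 7.29×10⁻⁵ × sin 68° = 1.35×10⁻⁴ s⁻¹
Height gradient: |∂Z/∂n| = 30 m / 197000 m = 1.52×10⁻⁴
On a pressure surface, geostrophic balance gives V_g = (g/f)|∂Z/∂n|:
V_g = 9.81 × 1.52×10⁻⁴ / 1.35×10⁻⁴ = 11.1 m/s

11.1 m/s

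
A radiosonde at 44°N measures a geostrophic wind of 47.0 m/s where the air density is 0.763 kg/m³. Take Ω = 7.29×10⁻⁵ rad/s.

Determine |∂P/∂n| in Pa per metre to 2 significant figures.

Coriolis parameter at 44°N:
f = 2Ω sin φ = 2 × 7.29×10⁻⁵ × sin 44° = 1.01×10⁻⁴ s⁻¹
Geostrophic balance rearranged: |∂P/∂n| = f ρ V_g
|∂P/∂n| = 1.01×10⁻⁴ × 0.763 × 47.0 = 3.63×10⁻³ Pa/m

3.6×10⁻³ Pa/m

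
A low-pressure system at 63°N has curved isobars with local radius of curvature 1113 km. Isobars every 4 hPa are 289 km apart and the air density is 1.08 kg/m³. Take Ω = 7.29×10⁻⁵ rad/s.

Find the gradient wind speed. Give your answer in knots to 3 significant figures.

Coriolis parameter at 63°N:
f = 2Ω sin φ = 2 × 7.29×10⁻⁵ × sin 63° = 1.30×10⁻⁴ s⁻¹
Pressure gradient: |∂P/∂n| = 400 Pa / 289000 m = 1.38×10⁻³ Pa/m
Geostrophic speed: V_g = |∂P/∂n|/(fρ) = 1.38×10⁻³/(1.30×10⁻⁴ × 1.08) = 9.87 m/s
Around a low, centrifugal force acts outward with Coriolis, so pressure-gradient force balances both:
(1/ρ)|∂P/∂n| = fV + V²/R  →  V² + fR·V − fR·V_g = 0
With fR = 1.30×10⁻⁴ × 1113×10³ m = 145 m/s:
V = [−fR + √((fR)² + 4 fR V_g)]/2 = [−145 + √(145² + 4×145×9.87)]/2 = 9.27 m/s
Subgeostrophic (V < V_g = 9.87 m/s), as expected around a low.
Converting: 9.27 m/s × 1.944 = 18.0 knots

18.0 knots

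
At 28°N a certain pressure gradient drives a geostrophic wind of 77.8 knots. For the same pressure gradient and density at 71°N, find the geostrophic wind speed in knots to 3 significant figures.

38.6 knots

With the same pressure gradient and density, V_g ∝ 1/f ∝ 1/sin φ.
V₂ = V₁ · sin φ₁ / sin φ₂ = 77.8 × sin 28° / sin 71°
V₂ = 77.8 × 0.4695/0.9455 = 38.6 knots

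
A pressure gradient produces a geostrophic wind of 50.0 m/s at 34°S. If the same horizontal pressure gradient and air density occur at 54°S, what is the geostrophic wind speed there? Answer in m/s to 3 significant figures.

With the same pressure gradient and density, V_g ∝ 1/f ∝ 1/sin φ.
V₂ = V₁ · sin φ₁ / sin φ₂ = 50.0 × sin 34° / sin 54°
V₂ = 50.0 × 0.5592/0.8090 = 34.6 m/s

34.6 m/s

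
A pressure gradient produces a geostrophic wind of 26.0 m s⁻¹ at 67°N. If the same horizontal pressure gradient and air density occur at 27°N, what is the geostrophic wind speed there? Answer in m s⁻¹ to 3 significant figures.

52.7 m s⁻¹

With the same pressure gradient and density, V_g ∝ 1/f ∝ 1/sin φ.
V₂ = V₁ · sin φ₁ / sin φ₂ = 26.0 × sin 67° / sin 27°
V₂ = 26.0 × 0.9205/0.4540 = 52.7 m s⁻¹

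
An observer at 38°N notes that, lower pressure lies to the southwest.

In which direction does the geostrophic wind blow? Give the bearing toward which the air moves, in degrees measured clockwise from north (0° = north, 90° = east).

The pressure-gradient force points toward the southwest (bearing 225°).
Geostrophic balance: in the Northern Hemisphere the Coriolis force deflects motion to the right, so the geostrophic wind blows 90° to the right of the pressure-gradient force (low pressure on the left).
Rotating 225° by 90° clockwise gives 315° — the wind blows toward the northwest.

315°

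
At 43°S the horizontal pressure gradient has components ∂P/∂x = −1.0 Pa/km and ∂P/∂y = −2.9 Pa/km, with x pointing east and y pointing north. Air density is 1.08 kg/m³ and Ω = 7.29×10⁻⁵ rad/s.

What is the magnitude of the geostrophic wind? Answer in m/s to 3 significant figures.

Coriolis parameter at 43°S:
f = 2Ω sin φ = 2 × 7.29×10⁻⁵ × sin 43° = 9.94×10⁻⁵ s⁻¹
In the Southern Hemisphere f is negative: f = −9.94×10⁻⁵ s⁻¹.
Component geostrophic relations (x east, y north):
u_g = −(1/(fρ)) ∂P/∂y,  v_g = (1/(fρ)) ∂P/∂x
u_g = −(−2.9×10⁻³)/(−9.94×10⁻⁵ × 1.08) = −27.0 m/s;  v_g = (−1.0×10⁻³)/(−9.94×10⁻⁵ × 1.08) = 9.31 m/s
|V_g| = √(u_g² + v_g²) = 28.6 m/s

28.6 m/s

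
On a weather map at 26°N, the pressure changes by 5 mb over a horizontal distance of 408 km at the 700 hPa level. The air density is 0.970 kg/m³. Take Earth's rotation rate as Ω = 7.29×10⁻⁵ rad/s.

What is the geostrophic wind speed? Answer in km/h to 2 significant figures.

71 km/h

Coriolis parameter at 26°N:
f = 2Ω sin φ = 2 × 7.29×10⁻⁵ × sin 26° = 6.39×10⁻⁵ s⁻¹
Pressure gradient: |∂P/∂n| = 500 Pa / 408000 m = 1.23×10⁻³ Pa/m
Geostrophic balance (pressure-gradient force = Coriolis force):
V_g = (1/(fρ)) |∂P/∂n| = 1.23×10⁻³ / (6.39×10⁻⁵ × 0.970) = 19.8 m/s
Converting: 19.8 m/s × 3.6 = 71 km/h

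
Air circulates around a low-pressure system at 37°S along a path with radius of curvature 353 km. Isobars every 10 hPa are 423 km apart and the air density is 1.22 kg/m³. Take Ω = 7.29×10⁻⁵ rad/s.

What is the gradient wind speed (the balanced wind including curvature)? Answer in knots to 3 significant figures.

29.0 knots

Coriolis parameter at 37°S:
f = 2Ω sin φ = 2 × 7.29×10⁻⁵ × sin 37° = 8.77×10⁻⁵ s⁻¹
Pressure gradient: |∂P/∂n| = 1000 Pa / 423000 m = 2.36×10⁻³ Pa/m
Geostrophic speed: V_g = |∂P/∂n|/(fρ) = 2.36×10⁻³/(8.77×10⁻⁵ × 1.22) = 22.1 m/s
Around a low, centrifugal force acts outward with Coriolis, so pressure-gradient force balances both:
(1/ρ)|∂P/∂n| = fV + V²/R  →  V² + fR·V − fR·V_g = 0
With fR = 8.77×10⁻⁵ × 353×10³ m = 31.0 m/s:
V = [−fR + √((fR)² + 4 fR V_g)]/2 = [−31.0 + √(31.0² + 4×31.0×22.1)]/2 = 14.9 m/s
Subgeostrophic (V < V_g = 22.1 m/s), as expected around a low.
Converting: 14.9 m/s × 1.944 = 29.0 knots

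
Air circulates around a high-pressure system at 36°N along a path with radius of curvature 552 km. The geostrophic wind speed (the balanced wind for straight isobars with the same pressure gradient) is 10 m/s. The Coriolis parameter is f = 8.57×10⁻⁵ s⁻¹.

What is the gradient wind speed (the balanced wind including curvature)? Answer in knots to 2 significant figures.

Around a high, pressure-gradient force acts outward with centrifugal, so Coriolis balances both:
fV = (1/ρ)|∂P/∂n| + V²/R  →  V² − fR·V + fR·V_g = 0
With fR = 8.57×10⁻⁵ × 552×10³ m = 47.3 m/s:
V = [fR − √((fR)² − 4 fR V_g)]/2 = [47.3 − √(47.3² − 4×47.3×10)]/2 = 14.4 m/s
Supergeostrophic (V > V_g = 10 m/s), as expected around a high.
Converting: 14.4 m/s × 1.944 = 28 knots

28 knots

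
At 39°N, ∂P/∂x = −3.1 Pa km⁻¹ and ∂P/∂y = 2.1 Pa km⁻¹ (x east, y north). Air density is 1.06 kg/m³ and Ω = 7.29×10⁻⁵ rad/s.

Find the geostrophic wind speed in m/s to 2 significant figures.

Coriolis parameter at 39°N:
f = 2Ω sin φ = 2 × 7.29×10⁻⁵ × sin 39° = 9.18×10⁻⁵ s⁻¹
Component geostrophic relations (x east, y north):
u_g = −(1/(fρ)) ∂P/∂y,  v_g = (1/(fρ)) ∂P/∂x
u_g = −(2.1×10⁻³)/(9.18×10⁻⁵ × 1.06) = −21.6 m/s;  v_g = (−3.1×10⁻³)/(9.18×10⁻⁵ × 1.06) = −31.9 m/s
|V_g| = √(u_g² + v_g²) = 38.5 m/s

38 m/s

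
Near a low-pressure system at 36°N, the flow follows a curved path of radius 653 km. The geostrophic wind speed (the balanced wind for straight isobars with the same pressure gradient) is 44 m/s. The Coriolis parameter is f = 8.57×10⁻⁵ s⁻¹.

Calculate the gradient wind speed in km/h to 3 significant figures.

Around a low, centrifugal force acts outward with Coriolis, so pressure-gradient force balances both:
(1/ρ)|∂P/∂n| = fV + V²/R  →  V² + fR·V − fR·V_g = 0
With fR = 8.57×10⁻⁵ × 653×10³ m = 56.0 m/s:
V = [−fR + √((fR)² + 4 fR V_g)]/2 = [−56.0 + √(56.0² + 4×56.0×44)]/2 = 29 m/s
Subgeostrophic (V < V_g = 44 m/s), as expected around a low.
Converting: 29 m/s × 3.6 = 104 km/h

104 km/h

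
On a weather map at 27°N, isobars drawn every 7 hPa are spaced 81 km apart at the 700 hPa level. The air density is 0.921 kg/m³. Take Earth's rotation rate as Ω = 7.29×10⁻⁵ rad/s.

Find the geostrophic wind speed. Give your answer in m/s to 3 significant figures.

Coriolis parameter at 27°N:
f = 2Ω sin φ = 2 × 7.29×10⁻⁵ × sin 27° = 6.62×10⁻⁵ s⁻¹
Pressure gradient: |∂P/∂n| = 700 Pa / 81000 m = 8.64×10⁻³ Pa/m
Geostrophic balance (pressure-gradient force = Coriolis force):
V_g = (1/(fρ)) |∂P/∂n| = 8.64×10⁻³ / (6.62×10⁻⁵ × 0.921) = 142 m/s

142 m/s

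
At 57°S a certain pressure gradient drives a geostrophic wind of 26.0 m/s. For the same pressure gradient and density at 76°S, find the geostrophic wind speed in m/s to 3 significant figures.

With the same pressure gradient and density, V_g ∝ 1/f ∝ 1/sin φ.
V₂ = V₁ · sin φ₁ / sin φ₂ = 26.0 × sin 57° / sin 76°
V₂ = 26.0 × 0.8387/0.9703 = 22.5 m/s

22.5 m/s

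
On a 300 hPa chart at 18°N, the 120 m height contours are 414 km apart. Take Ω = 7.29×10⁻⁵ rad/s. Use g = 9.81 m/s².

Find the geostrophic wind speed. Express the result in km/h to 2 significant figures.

230 km/h

Coriolis parameter at 18°N:
f = 2Ω sin φ = 2 × 7.29×10⁻⁵ × sin 18° = 4.51×10⁻⁵ s⁻¹
Height gradient: |∂Z/∂n| = 120 m / 414000 m = 2.90×10⁻⁴
On a pressure surface, geostrophic balance gives V_g = (g/f)|∂Z/∂n|:
V_g = 9.81 × 2.90×10⁻⁴ / 4.51×10⁻⁵ = 63.1 m/s
Converting: 63.1 m/s × 3.6 = 230 km/h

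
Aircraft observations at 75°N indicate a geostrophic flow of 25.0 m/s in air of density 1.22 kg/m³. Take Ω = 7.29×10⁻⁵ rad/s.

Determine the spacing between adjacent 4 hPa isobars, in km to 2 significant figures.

Coriolis parameter at 75°N:
f = 2Ω sin φ = 2 × 7.29×10⁻⁵ × sin 75° = 1.41×10⁻⁴ s⁻¹
Geostrophic balance rearranged: |∂P/∂n| = f ρ V_g
|∂P/∂n| = 1.41×10⁻⁴ × 1.22 × 25.0 = 4.30×10⁻³ Pa/m
Isobar spacing: Δn = ΔP/|∂P/∂n| = 400 Pa / 4.30×10⁻³ Pa/m = 93123 m ≈ 93 km

93 km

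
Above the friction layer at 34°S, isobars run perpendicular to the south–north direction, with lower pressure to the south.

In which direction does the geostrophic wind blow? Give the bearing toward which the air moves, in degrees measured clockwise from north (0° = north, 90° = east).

090°

The pressure-gradient force points toward the south (bearing 180°).
Geostrophic balance: in the Southern Hemisphere the Coriolis force deflects motion to the left, so the geostrophic wind blows 90° to the left of the pressure-gradient force (low pressure on the right).
Rotating 180° by 90° counterclockwise gives 090° — the wind blows toward the east.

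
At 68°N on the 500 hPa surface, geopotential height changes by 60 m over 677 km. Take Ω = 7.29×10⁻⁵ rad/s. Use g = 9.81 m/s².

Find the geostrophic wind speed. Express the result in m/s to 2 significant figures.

Coriolis parameter at 68°N:
f = 2Ω sin φ = 2 × 7.29×10⁻⁵ × sin 68° = 1.35×10⁻⁴ s⁻¹
Height gradient: |∂Z/∂n| = 60 m / 677000 m = 8.86×10⁻⁵
On a pressure surface, geostrophic balance gives V_g = (g/f)|∂Z/∂n|:
V_g = 9.81 × 8.86×10⁻⁵ / 1.35×10⁻⁴ = 6.43 m/s

6.4 m/s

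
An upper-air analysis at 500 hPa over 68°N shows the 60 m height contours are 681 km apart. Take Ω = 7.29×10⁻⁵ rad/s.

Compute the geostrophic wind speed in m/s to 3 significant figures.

6.39 m/s

Coriolis parameter at 68°N:
f = 2Ω sin φ = 2 × 7.29×10⁻⁵ × sin 68° = 1.35×10⁻⁴ s⁻¹
Height gradient: |∂Z/∂n| = 60 m / 681000 m = 8.81×10⁻⁵
On a pressure surface, geostrophic balance gives V_g = (g/f)|∂Z/∂n|:
V_g = 9.81 × 8.81×10⁻⁵ / 1.35×10⁻⁴ = 6.39 m/s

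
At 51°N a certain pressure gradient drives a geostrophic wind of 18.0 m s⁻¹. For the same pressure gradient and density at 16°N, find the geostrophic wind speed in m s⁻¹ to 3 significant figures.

With the same pressure gradient and density, V_g ∝ 1/f ∝ 1/sin φ.
V₂ = V₁ · sin φ₁ / sin φ₂ = 18.0 × sin 51° / sin 16°
V₂ = 18.0 × 0.7771/0.2756 = 50.8 m s⁻¹

50.8 m s⁻¹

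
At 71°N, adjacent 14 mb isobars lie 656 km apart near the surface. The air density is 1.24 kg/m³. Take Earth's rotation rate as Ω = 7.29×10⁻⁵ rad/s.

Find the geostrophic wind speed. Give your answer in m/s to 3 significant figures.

Coriolis parameter at 71°N:
f = 2Ω sin φ = 2 × 7.29×10⁻⁵ × sin 71° = 1.38×10⁻⁴ s⁻¹
Pressure gradient: |∂P/∂n| = 1400 Pa / 656000 m = 2.13×10⁻³ Pa/m
Geostrophic balance (pressure-gradient force = Coriolis force):
V_g = (1/(fρ)) |∂P/∂n| = 2.13×10⁻³ / (1.38×10⁻⁴ × 1.24) = 12.5 m/s

12.5 m/s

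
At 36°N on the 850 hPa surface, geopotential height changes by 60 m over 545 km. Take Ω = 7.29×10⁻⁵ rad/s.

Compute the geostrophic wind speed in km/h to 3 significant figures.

Coriolis parameter at 36°N:
f = 2Ω sin φ = 2 × 7.29×10⁻⁵ × sin 36° = 8.57×10⁻⁵ s⁻¹
Height gradient: |∂Z/∂n| = 60 m / 545000 m = 1.10×10⁻⁴
On a pressure surface, geostrophic balance gives V_g = (g/f)|∂Z/∂n|:
V_g = 9.81 × 1.10×10⁻⁴ / 8.57×10⁻⁵ = 12.6 m/s
Converting: 12.6 m/s × 3.6 = 45.4 km/h

45.4 km/h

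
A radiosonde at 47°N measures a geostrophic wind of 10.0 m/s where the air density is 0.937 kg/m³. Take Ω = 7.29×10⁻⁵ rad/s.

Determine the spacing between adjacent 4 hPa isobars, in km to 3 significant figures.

400 km

Coriolis parameter at 47°N:
f = 2Ω sin φ = 2 × 7.29×10⁻⁵ × sin 47° = 1.07×10⁻⁴ s⁻¹
Geostrophic balance rearranged: |∂P/∂n| = f ρ V_g
|∂P/∂n| = 1.07×10⁻⁴ × 0.937 × 10.0 = 9.99×10⁻⁴ Pa/m
Isobar spacing: Δn = ΔP/|∂P/∂n| = 400 Pa / 9.99×10⁻⁴ Pa/m = 400346 m ≈ 400 km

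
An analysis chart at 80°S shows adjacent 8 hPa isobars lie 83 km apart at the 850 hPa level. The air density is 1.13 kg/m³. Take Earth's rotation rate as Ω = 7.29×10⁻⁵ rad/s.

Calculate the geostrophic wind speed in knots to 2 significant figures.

120 knots

Coriolis parameter at 80°S:
f = 2Ω sin φ = 2 × 7.29×10⁻⁵ × sin 80° = 1.44×10⁻⁴ s⁻¹
Pressure gradient: |∂P/∂n| = 800 Pa / 83000 m = 9.64×10⁻³ Pa/m
Geostrophic balance (pressure-gradient force = Coriolis force):
V_g = (1/(fρ)) |∂P/∂n| = 9.64×10⁻³ / (1.44×10⁻⁴ × 1.13) = 59.4 m/s
Converting: 59.4 m/s × 1.944 = 120 knots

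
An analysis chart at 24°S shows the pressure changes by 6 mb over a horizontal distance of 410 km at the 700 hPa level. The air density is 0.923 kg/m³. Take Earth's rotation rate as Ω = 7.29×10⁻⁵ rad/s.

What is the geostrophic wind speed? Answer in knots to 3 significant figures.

52.0 knots

Coriolis parameter at 24°S:
f = 2Ω sin φ = 2 × 7.29×10⁻⁵ × sin 24° = 5.93×10⁻⁵ s⁻¹
Pressure gradient: |∂P/∂n| = 600 Pa / 410000 m = 1.46×10⁻³ Pa/m
Geostrophic balance (pressure-gradient force = Coriolis force):
V_g = (1/(fρ)) |∂P/∂n| = 1.46×10⁻³ / (5.93×10⁻⁵ × 0.923) = 26.7 m/s
Converting: 26.7 m/s × 1.944 = 52.0 knots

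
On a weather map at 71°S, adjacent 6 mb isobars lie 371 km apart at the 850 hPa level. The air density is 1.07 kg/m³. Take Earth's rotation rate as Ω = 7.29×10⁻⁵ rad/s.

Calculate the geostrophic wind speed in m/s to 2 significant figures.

Coriolis parameter at 71°S:
f = 2Ω sin φ = 2 × 7.29×10⁻⁵ × sin 71° = 1.38×10⁻⁴ s⁻¹
Pressure gradient: |∂P/∂n| = 600 Pa / 371000 m = 1.62×10⁻³ Pa/m
Geostrophic balance (pressure-gradient force = Coriolis force):
V_g = (1/(fρ)) |∂P/∂n| = 1.62×10⁻³ / (1.38×10⁻⁴ × 1.07) = 11.0 m/s

11 m/s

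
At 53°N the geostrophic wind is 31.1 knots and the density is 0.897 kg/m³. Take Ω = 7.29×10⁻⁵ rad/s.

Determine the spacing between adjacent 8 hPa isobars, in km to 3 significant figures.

Coriolis parameter at 53°N:
f = 2Ω sin φ = 2 × 7.29×10⁻⁵ × sin 53° = 1.16×10⁻⁴ s⁻¹
Wind speed in SI: 31.1 knots = 16.0 m/s
Geostrophic balance rearranged: |∂P/∂n| = f ρ V_g
|∂P/∂n| = 1.16×10⁻⁴ × 0.897 × 16.0 = 1.67×10⁻³ Pa/m
Isobar spacing: Δn = ΔP/|∂P/∂n| = 800 Pa / 1.67×10⁻³ Pa/m = 478732 m ≈ 479 km

479 km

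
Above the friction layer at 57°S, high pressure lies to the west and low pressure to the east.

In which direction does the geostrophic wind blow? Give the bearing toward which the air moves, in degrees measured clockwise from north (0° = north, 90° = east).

The pressure-gradient force points toward the east (bearing 090°).
Geostrophic balance: in the Southern Hemisphere the Coriolis force deflects motion to the left, so the geostrophic wind blows 90° to the left of the pressure-gradient force (low pressure on the right).
Rotating 090° by 90° counterclockwise gives 000° — the wind blows toward the north.

000°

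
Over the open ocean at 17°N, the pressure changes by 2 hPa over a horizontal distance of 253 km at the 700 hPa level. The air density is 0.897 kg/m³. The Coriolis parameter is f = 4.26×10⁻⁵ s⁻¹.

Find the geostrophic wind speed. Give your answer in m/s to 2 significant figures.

Pressure gradient: |∂P/∂n| = 200 Pa / 253000 m = 7.91×10⁻⁴ Pa/m
Geostrophic balance (pressure-gradient force = Coriolis force):
V_g = (1/(fρ)) |∂P/∂n| = 7.91×10⁻⁴ / (4.26×10⁻⁵ × 0.897) = 20.7 m/s

21 m/s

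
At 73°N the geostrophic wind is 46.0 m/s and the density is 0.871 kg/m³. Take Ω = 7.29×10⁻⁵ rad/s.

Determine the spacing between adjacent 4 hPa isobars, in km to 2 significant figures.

72 km

Coriolis parameter at 73°N:
f = 2Ω sin φ = 2 × 7.29×10⁻⁵ × sin 73° = 1.39×10⁻⁴ s⁻¹
Geostrophic balance rearranged: |∂P/∂n| = f ρ V_g
|∂P/∂n| = 1.39×10⁻⁴ × 0.871 × 46.0 = 5.59×10⁻³ Pa/m
Isobar spacing: Δn = ΔP/|∂P/∂n| = 400 Pa / 5.59×10⁻³ Pa/m = 71603 m ≈ 72 km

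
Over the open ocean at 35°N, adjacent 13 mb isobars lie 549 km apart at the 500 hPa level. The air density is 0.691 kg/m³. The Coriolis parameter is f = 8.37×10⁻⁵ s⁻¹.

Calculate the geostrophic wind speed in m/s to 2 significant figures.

41 m/s

Pressure gradient: |∂P/∂n| = 1300 Pa / 549000 m = 2.37×10⁻³ Pa/m
Geostrophic balance (pressure-gradient force = Coriolis force):
V_g = (1/(fρ)) |∂P/∂n| = 2.37×10⁻³ / (8.37×10⁻⁵ × 0.691) = 40.9 m/s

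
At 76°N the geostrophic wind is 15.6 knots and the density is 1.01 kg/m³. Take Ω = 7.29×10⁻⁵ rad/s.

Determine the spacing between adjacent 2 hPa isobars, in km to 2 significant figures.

Coriolis parameter at 76°N:
f = 2Ω sin φ = 2 × 7.29×10⁻⁵ × sin 76° = 1.41×10⁻⁴ s⁻¹
Wind speed in SI: 15.6 knots = 8.03 m/s
Geostrophic balance rearranged: |∂P/∂n| = f ρ V_g
|∂P/∂n| = 1.41×10⁻⁴ × 1.01 × 8.03 = 1.15×10⁻³ Pa/m
Isobar spacing: Δn = ΔP/|∂P/∂n| = 200 Pa / 1.15×10⁻³ Pa/m = 174415 m ≈ 170 km

170 km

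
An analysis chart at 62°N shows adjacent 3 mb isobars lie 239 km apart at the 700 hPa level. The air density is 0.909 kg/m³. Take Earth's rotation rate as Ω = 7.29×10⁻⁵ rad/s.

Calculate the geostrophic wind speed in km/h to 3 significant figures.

Coriolis parameter at 62°N:
f = 2Ω sin φ = 2 × 7.29×10⁻⁵ × sin 62° = 1.29×10⁻⁴ s⁻¹
Pressure gradient: |∂P/∂n| = 300 Pa / 239000 m = 1.26×10⁻³ Pa/m
Geostrophic balance (pressure-gradient force = Coriolis force):
V_g = (1/(fρ)) |∂P/∂n| = 1.26×10⁻³ / (1.29×10⁻⁴ × 0.909) = 10.7 m/s
Converting: 10.7 m/s × 3.6 = 38.6 km/h

38.6 km/h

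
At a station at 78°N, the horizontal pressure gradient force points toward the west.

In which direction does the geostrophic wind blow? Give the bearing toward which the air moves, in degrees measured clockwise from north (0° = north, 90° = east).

000°

The pressure-gradient force points toward the west (bearing 270°).
Geostrophic balance: in the Northern Hemisphere the Coriolis force deflects motion to the right, so the geostrophic wind blows 90° to the right of the pressure-gradient force (low pressure on the left).
Rotating 270° by 90° clockwise gives 000° — the wind blows toward the north.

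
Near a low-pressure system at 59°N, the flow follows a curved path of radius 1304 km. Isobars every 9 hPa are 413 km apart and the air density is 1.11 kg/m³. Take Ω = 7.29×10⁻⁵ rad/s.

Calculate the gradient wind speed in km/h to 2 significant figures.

52 km/h

Coriolis parameter at 59°N:
f = 2Ω sin φ = 2 × 7.29×10⁻⁵ × sin 59° = 1.25×10⁻⁴ s⁻¹
Pressure gradient: |∂P/∂n| = 900 Pa / 413000 m = 2.18×10⁻³ Pa/m
Geostrophic speed: V_g = |∂P/∂n|/(fρ) = 2.18×10⁻³/(1.25×10⁻⁴ × 1.11) = 15.7 m/s
Around a low, centrifugal force acts outward with Coriolis, so pressure-gradient force balances both:
(1/ρ)|∂P/∂n| = fV + V²/R  →  V² + fR·V − fR·V_g = 0
With fR = 1.25×10⁻⁴ × 1304×10³ m = 163 m/s:
V = [−fR + √((fR)² + 4 fR V_g)]/2 = [−163 + √(163² + 4×163×15.7)]/2 = 14.4 m/s
Subgeostrophic (V < V_g = 15.7 m/s), as expected around a low.
Converting: 14.4 m/s × 3.6 = 52 km/h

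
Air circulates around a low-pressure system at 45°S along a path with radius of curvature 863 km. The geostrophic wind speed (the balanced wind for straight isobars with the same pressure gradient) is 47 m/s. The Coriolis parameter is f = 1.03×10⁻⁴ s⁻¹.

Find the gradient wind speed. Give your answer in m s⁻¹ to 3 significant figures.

34.0 m s⁻¹

Around a low, centrifugal force acts outward with Coriolis, so pressure-gradient force balances both:
(1/ρ)|∂P/∂n| = fV + V²/R  →  V² + fR·V − fR·V_g = 0
With fR = 1.03×10⁻⁴ × 863×10³ m = 88.9 m/s:
V = [−fR + √((fR)² + 4 fR V_g)]/2 = [−88.9 + √(88.9² + 4×88.9×47)]/2 = 34 m/s
Subgeostrophic (V < V_g = 47 m/s), as expected around a low.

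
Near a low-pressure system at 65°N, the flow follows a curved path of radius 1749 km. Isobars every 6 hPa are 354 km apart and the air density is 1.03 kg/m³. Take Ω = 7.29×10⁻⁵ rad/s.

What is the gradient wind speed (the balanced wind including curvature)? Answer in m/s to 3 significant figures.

11.8 m/s

Coriolis parameter at 65°N:
f = 2Ω sin φ = 2 × 7.29×10⁻⁵ × sin 65° = 1.32×10⁻⁴ s⁻¹
Pressure gradient: |∂P/∂n| = 600 Pa / 354000 m = 1.69×10⁻³ Pa/m
Geostrophic speed: V_g = |∂P/∂n|/(fρ) = 1.69×10⁻³/(1.32×10⁻⁴ × 1.03) = 12.5 m/s
Around a low, centrifugal force acts outward with Coriolis, so pressure-gradient force balances both:
(1/ρ)|∂P/∂n| = fV + V²/R  →  V² + fR·V − fR·V_g = 0
With fR = 1.32×10⁻⁴ × 1749×10³ m = 231 m/s:
V = [−fR + √((fR)² + 4 fR V_g)]/2 = [−231 + √(231² + 4×231×12.5)]/2 = 11.8 m/s
Subgeostrophic (V < V_g = 12.5 m/s), as expected around a low.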